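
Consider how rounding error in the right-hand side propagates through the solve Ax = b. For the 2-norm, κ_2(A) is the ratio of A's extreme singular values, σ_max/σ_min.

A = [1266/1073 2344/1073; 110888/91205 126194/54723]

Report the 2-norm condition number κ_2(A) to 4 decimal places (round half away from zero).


199.8000

M = AᵀA = [28390084/9891025 31935232/5934615; 31935232/5934615 35928292/3560769]. tr(M)=3992104/308025, det(M)=144/34225
solving λ² − 3992104/308025·λ + 144/34225 = 0 gives λ = 324/25, 4/12321
κ = σ_max/σ_min = (18/5)/(2/111) = 199.8000


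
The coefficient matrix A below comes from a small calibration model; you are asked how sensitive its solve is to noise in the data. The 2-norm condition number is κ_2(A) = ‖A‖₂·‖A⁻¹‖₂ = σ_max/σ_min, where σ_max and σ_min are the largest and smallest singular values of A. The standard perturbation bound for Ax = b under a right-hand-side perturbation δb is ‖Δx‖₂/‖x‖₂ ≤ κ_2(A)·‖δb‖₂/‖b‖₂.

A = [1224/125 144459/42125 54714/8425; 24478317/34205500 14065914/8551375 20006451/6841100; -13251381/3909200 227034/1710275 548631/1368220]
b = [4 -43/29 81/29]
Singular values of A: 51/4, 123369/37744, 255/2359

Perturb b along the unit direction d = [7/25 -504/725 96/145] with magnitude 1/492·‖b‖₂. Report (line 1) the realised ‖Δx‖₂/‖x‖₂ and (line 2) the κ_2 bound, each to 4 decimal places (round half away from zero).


0.0026
0.2397

σ_max = 51/4, σ_min = 255/2359
κ_2(A) = (51/4) / (255/2359) = 117.9500
κ_2(A)·‖δb‖/‖b‖ = 0.2397
solve Ax = b  →  x = [0.0047 -32.4689 17.7541]
2-norm of b is 5.0990; of x, 37.0059
δb = ε·‖b‖·d = [0.0029 -0.0072 0.0069]; solving A·Δx = δb gives ‖Δx‖ = 0.0959
realised ‖Δx‖/‖x‖ = 0.0026
realised/bound (from unrounded values) ≈ 0.0108


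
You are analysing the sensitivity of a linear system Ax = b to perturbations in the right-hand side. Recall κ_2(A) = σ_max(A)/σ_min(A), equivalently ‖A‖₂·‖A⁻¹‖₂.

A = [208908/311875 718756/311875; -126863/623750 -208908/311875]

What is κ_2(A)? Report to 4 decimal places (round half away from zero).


M = AᵀA = [305063089/622502500 261448362/155625625; 261448362/155625625 896404384/155625625]. tr(M)=6225089/996004, det(M)=100/249001
λ_max, λ_min = (6225089/996004 ± √38750139451521/992023968016)/2 = 25/4, 16/249001
σ_max=√(25/4)=(5/2), σ_min=√(16/249001)=(4/499) → κ = 311.8750

311.8750


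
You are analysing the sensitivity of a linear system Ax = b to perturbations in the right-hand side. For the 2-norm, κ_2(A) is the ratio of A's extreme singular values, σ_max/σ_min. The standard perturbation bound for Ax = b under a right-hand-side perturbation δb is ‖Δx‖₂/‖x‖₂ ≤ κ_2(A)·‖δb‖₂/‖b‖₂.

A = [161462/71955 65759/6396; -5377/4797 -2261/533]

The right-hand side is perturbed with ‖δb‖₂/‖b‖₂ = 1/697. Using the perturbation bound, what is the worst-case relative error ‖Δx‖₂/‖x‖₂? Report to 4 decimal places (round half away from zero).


M = AᵀA = [192752701/30636225 37887311/1361610; 37887311/1361610 29943145/242064]. tr(M)=37905361/291600, det(M)=130321/32400
char-poly roots: 3249/25 and 361/11664
κ_2(A) = √(λ_max/λ_min) = √((3249/25) / (361/11664)) = 64.8000
perturbation bound = 64.8000·1/697 = 0.0930

0.0930


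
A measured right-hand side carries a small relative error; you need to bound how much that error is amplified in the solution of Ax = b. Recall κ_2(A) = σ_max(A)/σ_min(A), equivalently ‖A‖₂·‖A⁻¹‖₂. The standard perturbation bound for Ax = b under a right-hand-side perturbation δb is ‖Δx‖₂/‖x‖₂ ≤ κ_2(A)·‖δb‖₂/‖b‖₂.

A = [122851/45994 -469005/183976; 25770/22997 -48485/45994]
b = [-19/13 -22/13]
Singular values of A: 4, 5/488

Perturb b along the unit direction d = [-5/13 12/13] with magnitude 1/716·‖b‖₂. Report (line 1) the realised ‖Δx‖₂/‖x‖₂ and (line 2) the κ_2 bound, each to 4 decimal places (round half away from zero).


σ_max = 4, σ_min = 5/488
κ = σ_max/σ_min = 4/(5/488) = 390.4000
perturbation bound = 390.4000·1/716 = 0.5453
solve Ax = b  →  x = [-67.6724 -70.3310]
2-norm of b is 2.2361; of x, 97.6013
δb = ε·‖b‖·d = [-0.0012 0.0029]; solving A·Δx = δb gives ‖Δx‖ = 0.3048
relative error = 0.0031
tightness: 0.0031 against a bound of 0.5453 (unrounded ratio ≈ 0.0057)

0.0031
0.5453


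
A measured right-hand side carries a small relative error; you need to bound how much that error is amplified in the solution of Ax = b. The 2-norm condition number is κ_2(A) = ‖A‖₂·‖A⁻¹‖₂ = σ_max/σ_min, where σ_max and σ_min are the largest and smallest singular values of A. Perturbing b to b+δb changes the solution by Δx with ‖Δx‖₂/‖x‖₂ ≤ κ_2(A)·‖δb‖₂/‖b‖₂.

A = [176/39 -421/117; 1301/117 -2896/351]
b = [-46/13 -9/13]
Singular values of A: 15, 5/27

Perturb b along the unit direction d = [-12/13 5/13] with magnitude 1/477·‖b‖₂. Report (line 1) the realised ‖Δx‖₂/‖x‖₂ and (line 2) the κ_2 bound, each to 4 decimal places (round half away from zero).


0.0025
0.1698

largest singular value 15, smallest 5/27
κ = σ_max/σ_min = 15/(5/27) = 81.0000
perturbation bound = 81.0000·1/477 = 0.1698
solve Ax = b  →  x = [9.6133 13.0400]
2-norm of b is 3.6056; of x, 16.2005
re-solving with b+δb shifts x by Δx of norm 0.0408
dividing the unrounded norms, ‖Δx‖/‖x‖ = 0.0025
tightness: 0.0025 against a bound of 0.1698 (unrounded ratio ≈ 0.0148)


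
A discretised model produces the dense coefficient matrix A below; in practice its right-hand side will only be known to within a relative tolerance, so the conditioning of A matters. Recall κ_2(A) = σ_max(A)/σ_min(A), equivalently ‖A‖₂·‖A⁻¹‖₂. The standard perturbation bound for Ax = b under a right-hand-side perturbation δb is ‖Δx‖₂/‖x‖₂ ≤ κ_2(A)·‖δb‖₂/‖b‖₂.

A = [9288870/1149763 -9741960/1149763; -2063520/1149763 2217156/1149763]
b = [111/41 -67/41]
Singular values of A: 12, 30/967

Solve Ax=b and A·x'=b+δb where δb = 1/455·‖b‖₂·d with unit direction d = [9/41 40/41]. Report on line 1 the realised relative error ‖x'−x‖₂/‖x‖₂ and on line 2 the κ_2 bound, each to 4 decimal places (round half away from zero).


σ_max = 12, σ_min = 30/967
κ_2(A) = 12 / (30/967) = 386.8000
bound on ‖Δx‖/‖x‖: κ·ε = 386.8000·1/455 = 0.8501
solve Ax = b  →  x = [-23.1690 -22.4109]
‖b‖ = 3.1623, ‖x‖ = 32.2343
δb = ε·‖b‖·d = [0.0015 0.0068]; solving A·Δx = δb gives ‖Δx‖ = 0.2240
realised ‖Δx‖/‖x‖ = 0.0069
tightness: 0.0069 against a bound of 0.8501 (unrounded ratio ≈ 0.0082)

0.0069
0.8501


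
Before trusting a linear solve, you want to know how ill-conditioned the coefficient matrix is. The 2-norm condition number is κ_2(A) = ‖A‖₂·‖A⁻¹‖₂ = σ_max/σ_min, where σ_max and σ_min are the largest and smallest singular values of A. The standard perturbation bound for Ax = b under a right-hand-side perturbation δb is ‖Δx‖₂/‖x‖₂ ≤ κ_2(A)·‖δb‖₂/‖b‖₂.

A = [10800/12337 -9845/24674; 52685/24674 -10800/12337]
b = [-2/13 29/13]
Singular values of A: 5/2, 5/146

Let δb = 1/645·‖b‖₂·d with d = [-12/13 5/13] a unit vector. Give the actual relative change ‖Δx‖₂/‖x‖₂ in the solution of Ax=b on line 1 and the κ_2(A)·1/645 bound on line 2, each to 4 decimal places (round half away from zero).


σ_max = 5/2, σ_min = 5/146
κ_2(A) = (5/2) / (5/146) = 73.0000
bound on ‖Δx‖/‖x‖: κ·ε = 73.0000·1/645 = 0.1132
solve Ax = b  →  x = [11.9692 26.6462]
‖b‖₂ = 2.2361 and ‖x‖₂ = 29.2110
with δb = [-0.0032 0.0013], A·Δx = δb → ‖Δx‖ = 0.1012
relative error = 0.0035
tightness: 0.0035 against a bound of 0.1132 (unrounded ratio ≈ 0.0306)

0.0035
0.1132


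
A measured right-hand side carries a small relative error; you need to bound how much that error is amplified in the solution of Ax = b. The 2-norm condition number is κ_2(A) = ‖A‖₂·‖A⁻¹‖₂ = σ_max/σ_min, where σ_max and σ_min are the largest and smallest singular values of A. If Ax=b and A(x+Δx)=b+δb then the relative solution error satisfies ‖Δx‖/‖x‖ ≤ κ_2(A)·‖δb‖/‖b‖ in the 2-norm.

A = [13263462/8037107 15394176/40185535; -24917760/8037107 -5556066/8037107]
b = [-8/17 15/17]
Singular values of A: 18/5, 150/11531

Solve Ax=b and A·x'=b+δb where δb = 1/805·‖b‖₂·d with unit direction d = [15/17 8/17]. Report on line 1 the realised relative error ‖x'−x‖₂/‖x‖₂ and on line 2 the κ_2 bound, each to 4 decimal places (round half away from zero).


from the listed singular values, σ₁ = 18/5, σ_n = 150/11531
κ_2(A) = (18/5) / (150/11531) = 276.7440
perturbation bound = 276.7440·1/805 = 0.3438
solve Ax = b  →  x = [-0.2710 -0.0610]
‖b‖ = 1.0000, ‖x‖ = 0.2778
δb = ε·‖b‖·d = [0.0011 0.0006]; solving A·Δx = δb gives ‖Δx‖ = 0.0955
dividing the unrounded norms, ‖Δx‖/‖x‖ = 0.3438
so the bound is sharp here: realised error equals the bound

0.3438
0.3438


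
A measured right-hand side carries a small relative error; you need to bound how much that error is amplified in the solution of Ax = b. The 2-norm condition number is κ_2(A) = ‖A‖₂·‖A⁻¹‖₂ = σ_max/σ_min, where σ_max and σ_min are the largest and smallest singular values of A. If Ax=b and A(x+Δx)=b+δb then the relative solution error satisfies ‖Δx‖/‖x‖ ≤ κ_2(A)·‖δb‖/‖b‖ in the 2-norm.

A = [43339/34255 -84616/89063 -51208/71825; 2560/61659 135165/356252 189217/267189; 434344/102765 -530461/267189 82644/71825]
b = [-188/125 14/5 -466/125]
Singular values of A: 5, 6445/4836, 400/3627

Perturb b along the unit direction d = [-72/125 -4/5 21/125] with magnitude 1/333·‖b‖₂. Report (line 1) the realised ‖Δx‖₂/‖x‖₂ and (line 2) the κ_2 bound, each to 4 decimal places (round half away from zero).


0.0073
0.1361

σ_max = 5, σ_min = 400/3627
κ_2(A) = 5 / (400/3627) = 45.3375
worst-case relative error ≤ 45.3375 × 1/333 = 0.1361
solve Ax = b  →  x = [7.8282 15.6953 -4.9139]
‖b‖ = 4.8990, ‖x‖ = 18.2146
re-solving with b+δb shifts x by Δx of norm 0.1334
relative error = 0.0073
realised/bound (from unrounded values) ≈ 0.0538


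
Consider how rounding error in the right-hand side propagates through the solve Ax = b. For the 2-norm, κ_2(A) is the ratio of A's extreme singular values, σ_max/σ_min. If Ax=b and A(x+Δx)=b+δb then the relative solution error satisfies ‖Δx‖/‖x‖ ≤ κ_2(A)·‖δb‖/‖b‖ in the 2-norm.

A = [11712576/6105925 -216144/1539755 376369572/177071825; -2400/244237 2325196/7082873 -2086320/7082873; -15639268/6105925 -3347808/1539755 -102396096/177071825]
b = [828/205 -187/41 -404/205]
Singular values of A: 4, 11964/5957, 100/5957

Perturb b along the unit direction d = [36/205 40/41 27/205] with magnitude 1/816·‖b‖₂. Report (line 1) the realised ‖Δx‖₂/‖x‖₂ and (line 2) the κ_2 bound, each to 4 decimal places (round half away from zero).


0.0020
0.2920

σ_max = 4, σ_min = 100/5957
κ_2(A) = 4 / (100/5957) = 238.2800
bound on ‖Δx‖/‖x‖: κ·ε = 238.2800·1/816 = 0.2920
solve Ax = b  →  x = [143.7680 -132.1327 -136.5734]
‖b‖ = 6.4031, ‖x‖ = 238.2868
re-solving with b+δb shifts x by Δx of norm 0.4674
dividing the unrounded norms, ‖Δx‖/‖x‖ = 0.0020
tightness: 0.0020 against a bound of 0.2920 (unrounded ratio ≈ 0.0067)


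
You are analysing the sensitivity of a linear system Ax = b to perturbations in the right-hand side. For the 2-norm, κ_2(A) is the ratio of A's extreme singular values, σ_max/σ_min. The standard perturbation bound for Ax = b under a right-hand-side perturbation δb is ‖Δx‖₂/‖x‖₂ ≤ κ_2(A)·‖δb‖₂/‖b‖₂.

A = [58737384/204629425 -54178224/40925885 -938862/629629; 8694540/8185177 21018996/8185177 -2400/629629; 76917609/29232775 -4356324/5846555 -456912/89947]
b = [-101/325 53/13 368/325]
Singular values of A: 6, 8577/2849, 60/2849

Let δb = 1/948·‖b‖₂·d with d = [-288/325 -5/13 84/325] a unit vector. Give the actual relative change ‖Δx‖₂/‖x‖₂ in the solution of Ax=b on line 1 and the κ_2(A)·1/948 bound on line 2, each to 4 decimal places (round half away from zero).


0.0045
0.3005

from the listed singular values, σ₁ = 6, σ_n = 60/2849
κ_2(A) = 6 / (60/2849) = 284.9000
bound on ‖Δx‖/‖x‖: κ·ε = 284.9000·1/948 = 0.3005
solve Ax = b  →  x = [-38.0908 17.3106 -22.4922]
‖b‖ = 4.2426, ‖x‖ = 47.5022
δb = ε·‖b‖·d = [-0.0040 -0.0017 0.0012]; solving A·Δx = δb gives ‖Δx‖ = 0.2125
realised ‖Δx‖/‖x‖ = 0.0045
so the bound overstates the realised error by a factor of ≈ 67.1783 (computed from the unrounded values)


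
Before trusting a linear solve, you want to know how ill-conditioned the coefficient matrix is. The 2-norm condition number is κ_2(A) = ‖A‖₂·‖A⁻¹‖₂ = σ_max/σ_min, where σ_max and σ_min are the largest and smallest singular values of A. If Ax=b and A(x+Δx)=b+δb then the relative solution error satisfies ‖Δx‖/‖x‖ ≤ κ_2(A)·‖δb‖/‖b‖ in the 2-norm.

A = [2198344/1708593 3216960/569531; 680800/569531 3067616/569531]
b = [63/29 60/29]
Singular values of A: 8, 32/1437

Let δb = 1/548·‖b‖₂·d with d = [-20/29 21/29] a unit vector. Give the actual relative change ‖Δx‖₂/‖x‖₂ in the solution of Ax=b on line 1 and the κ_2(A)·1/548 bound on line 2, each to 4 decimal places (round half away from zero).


0.6556
0.6556

largest singular value 8, smallest 32/1437
condition number: 8 ÷ (32/1437) = 359.2500
perturbation bound = 359.2500·1/548 = 0.6556
solve Ax = b  →  x = [0.0823 0.3659]
2-norm of b is 3.0000; of x, 0.3750
Δx = A⁻¹·δb where δb = 1/548·3.0000·d; ‖Δx‖ = 0.2458
relative error = 0.6556
realised/bound = 1 exactly: the bound is attained for this b and d


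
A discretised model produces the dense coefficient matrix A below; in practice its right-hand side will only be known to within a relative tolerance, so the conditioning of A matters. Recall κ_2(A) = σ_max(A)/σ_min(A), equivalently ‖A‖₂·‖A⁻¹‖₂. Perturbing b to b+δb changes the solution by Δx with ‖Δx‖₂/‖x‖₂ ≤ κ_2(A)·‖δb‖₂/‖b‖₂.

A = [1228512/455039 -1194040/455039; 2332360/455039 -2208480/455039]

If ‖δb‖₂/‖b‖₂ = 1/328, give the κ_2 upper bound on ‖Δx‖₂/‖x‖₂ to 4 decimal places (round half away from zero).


M = AᵀA = [829154624/24705941 -789626880/24705941; -789626880/24705941 752072000/24705941]. tr(M)=54525056/851929, det(M)=102400/851929
solving λ² − 54525056/851929·λ + 102400/851929 = 0 gives λ = 64, 1600/851929
κ = σ_max/σ_min = 8/(40/923) = 184.6000
worst-case relative error ≤ 184.6000 × 1/328 = 0.5628

0.5628


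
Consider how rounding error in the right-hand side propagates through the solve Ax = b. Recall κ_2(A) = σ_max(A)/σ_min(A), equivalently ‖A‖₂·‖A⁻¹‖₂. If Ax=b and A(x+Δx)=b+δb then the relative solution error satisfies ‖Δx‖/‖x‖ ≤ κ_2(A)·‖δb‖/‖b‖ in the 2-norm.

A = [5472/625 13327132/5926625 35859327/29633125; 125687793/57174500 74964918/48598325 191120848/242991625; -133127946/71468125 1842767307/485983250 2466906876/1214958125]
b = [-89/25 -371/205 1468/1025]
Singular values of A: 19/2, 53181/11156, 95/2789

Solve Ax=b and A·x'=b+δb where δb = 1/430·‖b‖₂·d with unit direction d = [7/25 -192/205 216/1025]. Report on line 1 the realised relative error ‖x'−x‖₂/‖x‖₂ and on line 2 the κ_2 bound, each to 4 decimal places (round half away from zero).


largest singular value 19/2, smallest 95/2789
κ = σ_max/σ_min = (19/2)/(95/2789) = 278.9000
perturbation bound = 278.9000·1/430 = 0.6486
solve Ax = b  →  x = [-0.4629 -13.7418 25.9433]
‖b‖ = 4.2426, ‖x‖ = 29.3617
δb = ε·‖b‖·d = [0.0028 -0.0092 0.0021]; solving A·Δx = δb gives ‖Δx‖ = 0.2897
dividing the unrounded norms, ‖Δx‖/‖x‖ = 0.0099
realised/bound (from unrounded values) ≈ 0.0152

0.0099
0.6486


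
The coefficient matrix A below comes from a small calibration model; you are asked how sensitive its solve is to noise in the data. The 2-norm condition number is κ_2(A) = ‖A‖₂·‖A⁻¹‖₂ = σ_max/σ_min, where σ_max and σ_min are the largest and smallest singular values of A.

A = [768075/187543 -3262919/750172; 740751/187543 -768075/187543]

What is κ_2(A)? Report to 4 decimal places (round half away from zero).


167.2500

AᵀA = [1353925386/41822089 -5686059225/167288356; -5686059225/167288356 23883076921/669153424]; tr = 54156817/795664, det = 131769/795664
solving λ² − 54156817/795664·λ + 131769/795664 = 0 gives λ = 1089/16, 121/49729
κ = σ_max/σ_min = (33/4)/(11/223) = 167.2500


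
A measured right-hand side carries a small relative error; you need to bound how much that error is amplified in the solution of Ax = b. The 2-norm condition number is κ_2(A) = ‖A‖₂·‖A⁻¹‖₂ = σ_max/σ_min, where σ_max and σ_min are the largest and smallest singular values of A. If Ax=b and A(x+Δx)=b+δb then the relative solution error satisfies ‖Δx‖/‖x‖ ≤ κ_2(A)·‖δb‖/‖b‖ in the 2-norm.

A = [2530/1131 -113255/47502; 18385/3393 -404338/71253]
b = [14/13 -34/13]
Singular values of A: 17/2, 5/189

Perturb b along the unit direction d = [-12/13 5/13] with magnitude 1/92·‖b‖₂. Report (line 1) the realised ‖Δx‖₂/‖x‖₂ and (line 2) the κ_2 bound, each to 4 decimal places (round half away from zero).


σ_max = 17/2, σ_min = 5/189
κ_2(A) = (17/2) / (5/189) = 321.3000
worst-case relative error ≤ 321.3000 × 1/92 = 3.4924
solve Ax = b  →  x = [-54.9071 -51.9675]
‖b‖₂ = 2.8284 and ‖x‖₂ = 75.6004
δb = ε·‖b‖·d = [-0.0284 0.0118]; solving A·Δx = δb gives ‖Δx‖ = 1.1621
realised ‖Δx‖/‖x‖ = 0.0154
tightness: 0.0154 against a bound of 3.4924 (unrounded ratio ≈ 0.0044)

0.0154
3.4924


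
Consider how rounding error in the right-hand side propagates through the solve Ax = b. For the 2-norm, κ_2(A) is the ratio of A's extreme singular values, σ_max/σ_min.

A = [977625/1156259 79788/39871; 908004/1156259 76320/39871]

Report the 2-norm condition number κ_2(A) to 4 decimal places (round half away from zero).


AᵀA = [2116791801/1589696641 5079365820/1589696641; 5079365820/1589696641 12190867344/1589696641]; tr = 84660705/9406489, det = 20736/9406489
char-poly roots: 9 and 2304/9406489
κ_2(A) = √(λ_max/λ_min) = √(9 / (2304/9406489)) = 191.6875

191.6875


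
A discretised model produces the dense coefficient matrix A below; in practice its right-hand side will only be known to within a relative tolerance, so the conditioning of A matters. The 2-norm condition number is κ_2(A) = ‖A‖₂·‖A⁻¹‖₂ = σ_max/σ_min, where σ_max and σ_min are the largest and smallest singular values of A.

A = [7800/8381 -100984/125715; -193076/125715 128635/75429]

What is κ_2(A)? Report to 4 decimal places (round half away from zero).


form AᵀA = [6081296/1885725 -761852/226287; -761852/226287 60309509/16971525] with trace 3966937/585225 and determinant 1827904/14630625
eigenvalues of AᵀA: λ = (tr ± √(tr²−4·det))/2 = 169/25, 10816/585225
κ_2(A) = √(λ_max/λ_min) = √((169/25) / (10816/585225)) = 19.1250

19.1250


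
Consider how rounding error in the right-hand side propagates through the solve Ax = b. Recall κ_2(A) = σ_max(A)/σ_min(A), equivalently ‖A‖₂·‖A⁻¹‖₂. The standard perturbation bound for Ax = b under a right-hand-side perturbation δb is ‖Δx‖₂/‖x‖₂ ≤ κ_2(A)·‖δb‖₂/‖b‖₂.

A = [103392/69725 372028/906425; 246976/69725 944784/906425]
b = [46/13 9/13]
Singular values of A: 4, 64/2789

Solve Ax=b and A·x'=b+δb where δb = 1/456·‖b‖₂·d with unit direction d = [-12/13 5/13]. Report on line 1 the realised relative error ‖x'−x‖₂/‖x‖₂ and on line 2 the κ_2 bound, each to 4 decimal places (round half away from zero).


largest singular value 4, smallest 64/2789
condition number: 4 ÷ (64/2789) = 174.3125
κ_2(A)·‖δb‖/‖b‖ = 0.3823
solve Ax = b  →  x = [37.0856 -125.3650]
2-norm of b is 3.6056; of x, 130.7353
with δb = [-0.0073 0.0030], A·Δx = δb → ‖Δx‖ = 0.3446
relative error = 0.0026
realised/bound (from unrounded values) ≈ 0.0069

0.0026
0.3823


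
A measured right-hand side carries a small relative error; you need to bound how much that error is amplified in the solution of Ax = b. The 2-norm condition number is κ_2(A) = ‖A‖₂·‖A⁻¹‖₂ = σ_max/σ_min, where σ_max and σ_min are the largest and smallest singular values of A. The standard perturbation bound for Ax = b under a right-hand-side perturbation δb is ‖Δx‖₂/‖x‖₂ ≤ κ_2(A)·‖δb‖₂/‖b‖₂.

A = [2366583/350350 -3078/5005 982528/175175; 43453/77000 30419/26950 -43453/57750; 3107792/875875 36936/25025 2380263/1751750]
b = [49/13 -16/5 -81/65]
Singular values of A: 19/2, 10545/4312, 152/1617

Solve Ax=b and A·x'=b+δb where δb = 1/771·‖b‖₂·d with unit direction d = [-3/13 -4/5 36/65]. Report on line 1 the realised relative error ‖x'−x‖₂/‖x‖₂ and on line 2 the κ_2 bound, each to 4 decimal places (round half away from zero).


σ_max = 19/2, σ_min = 152/1617
condition number: (19/2) ÷ (152/1617) = 101.0625
worst-case relative error ≤ 101.0625 × 1/771 = 0.1311
solve Ax = b  →  x = [-5.4425 5.0744 7.7830]
‖b‖₂ = 5.0990 and ‖x‖₂ = 10.7678
Δx = A⁻¹·δb where δb = 1/771·5.0990·d; ‖Δx‖ = 0.0704
dividing the unrounded norms, ‖Δx‖/‖x‖ = 0.0065
so the bound overstates the realised error by a factor of ≈ 20.0615 (computed from the unrounded values)

0.0065
0.1311


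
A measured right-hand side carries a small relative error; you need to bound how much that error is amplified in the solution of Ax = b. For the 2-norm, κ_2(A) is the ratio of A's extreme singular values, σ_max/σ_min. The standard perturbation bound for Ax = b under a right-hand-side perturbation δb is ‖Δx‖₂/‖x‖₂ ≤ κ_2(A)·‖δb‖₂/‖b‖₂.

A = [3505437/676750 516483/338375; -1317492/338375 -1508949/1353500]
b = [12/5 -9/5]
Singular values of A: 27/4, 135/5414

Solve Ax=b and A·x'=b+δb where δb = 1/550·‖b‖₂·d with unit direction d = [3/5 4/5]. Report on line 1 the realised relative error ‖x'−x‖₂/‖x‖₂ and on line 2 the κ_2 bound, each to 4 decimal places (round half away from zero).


0.4922
0.4922

σ_max = 27/4, σ_min = 135/5414
κ = σ_max/σ_min = (27/4)/(135/5414) = 270.7000
worst-case relative error ≤ 270.7000 × 1/550 = 0.4922
solve Ax = b  →  x = [0.4267 0.1244]
‖b‖₂ = 3.0000 and ‖x‖₂ = 0.4444
Δx = A⁻¹·δb where δb = 1/550·3.0000·d; ‖Δx‖ = 0.2187
relative error = 0.4922
so the bound is sharp here: realised error equals the bound


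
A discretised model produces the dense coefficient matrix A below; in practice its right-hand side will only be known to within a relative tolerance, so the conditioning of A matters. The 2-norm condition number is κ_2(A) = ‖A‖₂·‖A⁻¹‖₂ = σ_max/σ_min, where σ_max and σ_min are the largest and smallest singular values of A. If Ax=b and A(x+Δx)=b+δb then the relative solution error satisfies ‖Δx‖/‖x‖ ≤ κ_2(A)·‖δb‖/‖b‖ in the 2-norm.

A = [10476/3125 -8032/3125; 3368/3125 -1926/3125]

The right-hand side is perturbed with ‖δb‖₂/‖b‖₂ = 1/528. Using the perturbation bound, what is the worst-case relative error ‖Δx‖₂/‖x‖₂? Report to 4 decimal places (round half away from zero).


0.0521

AᵀA = [193744/15625 -145008/15625; -145008/15625 109156/15625]; tr = 12116/625, det = 7744/15625
eigenvalues of AᵀA: λ = (tr ± √(tr²−4·det))/2 = 484/25, 16/625
κ_2(A) = √(λ_max/λ_min) = √((484/25) / (16/625)) = 27.5000
perturbation bound = 27.5000·1/528 = 0.0521


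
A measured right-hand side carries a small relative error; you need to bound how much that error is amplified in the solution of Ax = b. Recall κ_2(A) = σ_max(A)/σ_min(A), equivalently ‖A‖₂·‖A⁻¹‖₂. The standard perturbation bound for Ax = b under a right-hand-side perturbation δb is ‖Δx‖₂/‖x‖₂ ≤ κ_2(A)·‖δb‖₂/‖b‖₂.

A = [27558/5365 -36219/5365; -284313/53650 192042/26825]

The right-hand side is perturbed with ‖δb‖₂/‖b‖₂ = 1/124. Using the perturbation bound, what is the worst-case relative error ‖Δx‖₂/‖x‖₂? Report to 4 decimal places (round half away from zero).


1.2234

AᵀA = [186418809/3422500 -62132103/855625; -62132103/855625 82848429/855625]; tr = 20712501/136900, det = 136161/136900
λ_max, λ_min = (20712501/136900 ± √428933135911401/18741610000)/2 = 15129/100, 9/1369
κ = σ_max/σ_min = (123/10)/(3/37) = 151.7000
perturbation bound = 151.7000·1/124 = 1.2234


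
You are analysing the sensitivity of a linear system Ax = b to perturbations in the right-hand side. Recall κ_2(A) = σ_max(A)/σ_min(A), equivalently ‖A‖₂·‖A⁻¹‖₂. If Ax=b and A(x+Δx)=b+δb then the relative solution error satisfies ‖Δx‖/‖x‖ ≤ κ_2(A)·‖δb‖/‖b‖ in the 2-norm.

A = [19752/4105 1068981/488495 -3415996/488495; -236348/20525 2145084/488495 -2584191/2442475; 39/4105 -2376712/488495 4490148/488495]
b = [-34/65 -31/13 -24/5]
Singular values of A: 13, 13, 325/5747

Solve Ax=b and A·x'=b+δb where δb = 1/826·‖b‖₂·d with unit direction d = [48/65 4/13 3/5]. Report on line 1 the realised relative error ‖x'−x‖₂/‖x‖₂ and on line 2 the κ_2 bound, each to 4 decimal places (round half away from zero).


largest singular value 13, smallest 325/5747
condition number: 13 ÷ (325/5747) = 229.8800
κ_2(A)·‖δb‖/‖b‖ = 0.2783
solve Ax = b  →  x = [-19.6574 -59.8438 -32.1783]
‖b‖₂ = 5.3852 and ‖x‖₂ = 70.7329
Δx = A⁻¹·δb where δb = 1/826·5.3852·d; ‖Δx‖ = 0.1153
dividing the unrounded norms, ‖Δx‖/‖x‖ = 0.0016
realised/bound (from unrounded values) ≈ 0.0059

0.0016
0.2783


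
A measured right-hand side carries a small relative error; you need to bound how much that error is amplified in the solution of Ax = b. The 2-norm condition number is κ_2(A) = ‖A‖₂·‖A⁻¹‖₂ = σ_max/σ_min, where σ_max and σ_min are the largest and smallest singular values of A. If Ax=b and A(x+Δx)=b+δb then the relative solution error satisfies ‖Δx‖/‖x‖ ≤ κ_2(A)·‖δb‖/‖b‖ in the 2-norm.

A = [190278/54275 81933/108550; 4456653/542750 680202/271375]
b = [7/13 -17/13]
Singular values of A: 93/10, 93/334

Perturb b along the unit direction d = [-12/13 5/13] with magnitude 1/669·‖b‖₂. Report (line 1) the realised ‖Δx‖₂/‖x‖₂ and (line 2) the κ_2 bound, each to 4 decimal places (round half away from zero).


σ_max = 93/10, σ_min = 93/334
condition number: (93/10) ÷ (93/334) = 33.4000
bound on ‖Δx‖/‖x‖: κ·ε = 33.4000·1/669 = 0.0499
solve Ax = b  →  x = [0.9024 -3.4778]
‖b‖₂ = 1.4142 and ‖x‖₂ = 3.5930
δb = ε·‖b‖·d = [-0.0020 0.0008]; solving A·Δx = δb gives ‖Δx‖ = 0.0076
dividing the unrounded norms, ‖Δx‖/‖x‖ = 0.0021
tightness: 0.0021 against a bound of 0.0499 (unrounded ratio ≈ 0.0423)

0.0021
0.0499


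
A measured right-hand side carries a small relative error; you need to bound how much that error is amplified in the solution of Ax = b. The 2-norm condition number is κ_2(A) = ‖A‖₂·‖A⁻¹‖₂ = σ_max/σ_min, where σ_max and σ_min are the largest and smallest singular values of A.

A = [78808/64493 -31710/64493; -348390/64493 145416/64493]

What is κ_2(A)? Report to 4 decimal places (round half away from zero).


form AᵀA = [5838388/190333 -2432640/190333; -2432640/190333 1013652/190333] with trace 527080/14641 and determinant 144/14641
solving λ² − 527080/14641·λ + 144/14641 = 0 gives λ = 36, 4/14641
so κ_2 = √(36 / (4/14641)) = 363.0000

363.0000


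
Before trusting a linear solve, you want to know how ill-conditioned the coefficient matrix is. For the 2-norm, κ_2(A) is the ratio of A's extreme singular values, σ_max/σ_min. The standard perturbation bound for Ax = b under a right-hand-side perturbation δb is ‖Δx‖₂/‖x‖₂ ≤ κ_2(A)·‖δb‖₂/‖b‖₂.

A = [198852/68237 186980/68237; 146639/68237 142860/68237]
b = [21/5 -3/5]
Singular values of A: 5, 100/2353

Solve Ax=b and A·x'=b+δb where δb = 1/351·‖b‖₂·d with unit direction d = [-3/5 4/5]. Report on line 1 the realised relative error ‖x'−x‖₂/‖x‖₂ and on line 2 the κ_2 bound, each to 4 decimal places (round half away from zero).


from the listed singular values, σ₁ = 5, σ_n = 100/2353
condition number: 5 ÷ (100/2353) = 117.6500
perturbation bound = 117.6500·1/351 = 0.3352
solve Ax = b  →  x = [49.1172 -50.7031]
‖b‖₂ = 4.2426 and ‖x‖₂ = 70.5925
δb = ε·‖b‖·d = [-0.0073 0.0097]; solving A·Δx = δb gives ‖Δx‖ = 0.2844
dividing the unrounded norms, ‖Δx‖/‖x‖ = 0.0040
so the bound overstates the realised error by a factor of ≈ 83.1941 (computed from the unrounded values)

0.0040
0.3352


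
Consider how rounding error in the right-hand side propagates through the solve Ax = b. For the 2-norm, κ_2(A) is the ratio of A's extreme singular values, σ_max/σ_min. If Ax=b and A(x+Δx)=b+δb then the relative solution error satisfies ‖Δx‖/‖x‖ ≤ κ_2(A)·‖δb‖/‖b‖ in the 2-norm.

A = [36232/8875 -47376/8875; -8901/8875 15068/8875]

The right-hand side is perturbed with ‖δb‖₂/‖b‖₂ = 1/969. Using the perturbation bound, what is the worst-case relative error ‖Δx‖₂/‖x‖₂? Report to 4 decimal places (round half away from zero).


0.0321

M = AᵀA = [2227177/126025 -2961036/126025; -2961036/126025 3954448/126025]. tr(M)=247265/5041, det(M)=12544/5041
char-poly roots: 49 and 256/5041
κ = σ_max/σ_min = 7/(16/71) = 31.0625
bound on ‖Δx‖/‖x‖: κ·ε = 31.0625·1/969 = 0.0321


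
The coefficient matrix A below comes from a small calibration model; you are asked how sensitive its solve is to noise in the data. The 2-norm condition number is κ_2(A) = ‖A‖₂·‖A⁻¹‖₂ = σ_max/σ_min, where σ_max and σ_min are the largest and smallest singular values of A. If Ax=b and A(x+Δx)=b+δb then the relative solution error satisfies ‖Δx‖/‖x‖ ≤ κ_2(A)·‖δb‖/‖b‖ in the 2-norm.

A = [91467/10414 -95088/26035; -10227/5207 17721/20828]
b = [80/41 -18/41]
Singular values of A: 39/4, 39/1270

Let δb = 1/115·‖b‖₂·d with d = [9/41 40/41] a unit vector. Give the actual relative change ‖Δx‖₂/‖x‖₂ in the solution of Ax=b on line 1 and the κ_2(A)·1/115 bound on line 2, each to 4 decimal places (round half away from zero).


2.7609
2.7609

σ_max = 39/4, σ_min = 39/1270
κ_2(A) = (39/4) / (39/1270) = 317.5000
perturbation bound = 317.5000·1/115 = 2.7609
solve Ax = b  →  x = [0.1893 -0.0789]
‖b‖ = 2.0000, ‖x‖ = 0.2051
δb = ε·‖b‖·d = [0.0038 0.0170]; solving A·Δx = δb gives ‖Δx‖ = 0.5663
dividing the unrounded norms, ‖Δx‖/‖x‖ = 2.7609
realised/bound = 1 exactly: the bound is attained for this b and d


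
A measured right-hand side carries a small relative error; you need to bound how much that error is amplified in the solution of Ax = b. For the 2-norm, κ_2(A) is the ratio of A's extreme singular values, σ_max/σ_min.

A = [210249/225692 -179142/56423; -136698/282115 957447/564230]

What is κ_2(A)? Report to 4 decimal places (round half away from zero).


AᵀA = [4858469001/4406304400 -2081959929/550788050; -2081959929/550788050 14276437281/1101576100]; tr = 2478568725/176252176, det = 1265625/705008704
char-poly roots: 225/16 and 5625/44063044
σ_max=√(225/16)=(15/4), σ_min=√(5625/44063044)=(75/6638) → κ = 331.9000

331.9000


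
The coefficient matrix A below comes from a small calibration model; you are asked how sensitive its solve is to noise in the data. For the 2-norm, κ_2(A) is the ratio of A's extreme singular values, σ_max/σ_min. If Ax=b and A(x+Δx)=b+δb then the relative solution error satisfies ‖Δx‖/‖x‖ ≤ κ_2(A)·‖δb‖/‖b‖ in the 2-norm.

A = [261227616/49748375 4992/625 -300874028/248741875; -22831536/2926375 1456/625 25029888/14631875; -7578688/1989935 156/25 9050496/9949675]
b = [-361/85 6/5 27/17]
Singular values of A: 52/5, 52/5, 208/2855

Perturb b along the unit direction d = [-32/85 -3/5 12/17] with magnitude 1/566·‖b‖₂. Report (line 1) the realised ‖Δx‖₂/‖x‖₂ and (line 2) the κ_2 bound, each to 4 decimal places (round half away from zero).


0.0041
0.2522

largest singular value 52/5, smallest 208/2855
condition number: (52/5) ÷ (208/2855) = 142.7500
perturbation bound = 142.7500·1/566 = 0.2522
solve Ax = b  →  x = [5.6771 -0.1962 26.8609]
‖b‖₂ = 4.6904 and ‖x‖₂ = 27.4550
Δx = A⁻¹·δb where δb = 1/566·4.6904·d; ‖Δx‖ = 0.1137
dividing the unrounded norms, ‖Δx‖/‖x‖ = 0.0041
so the bound overstates the realised error by a factor of ≈ 60.8755 (computed from the unrounded values)


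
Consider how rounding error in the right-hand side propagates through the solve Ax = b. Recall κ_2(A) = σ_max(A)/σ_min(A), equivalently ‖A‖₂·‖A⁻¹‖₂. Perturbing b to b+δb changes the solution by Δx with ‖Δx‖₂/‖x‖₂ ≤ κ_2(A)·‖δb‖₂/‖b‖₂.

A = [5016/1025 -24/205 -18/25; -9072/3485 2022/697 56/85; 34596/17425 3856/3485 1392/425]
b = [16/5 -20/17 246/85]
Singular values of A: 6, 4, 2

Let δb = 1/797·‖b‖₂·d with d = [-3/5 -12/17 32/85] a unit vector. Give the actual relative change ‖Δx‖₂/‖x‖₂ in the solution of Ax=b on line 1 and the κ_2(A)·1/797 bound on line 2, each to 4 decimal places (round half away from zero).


0.0034
0.0038

σ_max = 6, σ_min = 2
κ_2(A) = 6 / 2 = 3.0000
κ_2(A)·‖δb‖/‖b‖ = 0.0038
solve Ax = b  →  x = [0.7163 0.1463 0.4000]
‖b‖₂ = 4.4721 and ‖x‖₂ = 0.8333
Δx = A⁻¹·δb where δb = 1/797·4.4721·d; ‖Δx‖ = 0.0028
realised ‖Δx‖/‖x‖ = 0.0034
so the bound overstates the realised error by a factor of ≈ 1.1180 (computed from the unrounded values)


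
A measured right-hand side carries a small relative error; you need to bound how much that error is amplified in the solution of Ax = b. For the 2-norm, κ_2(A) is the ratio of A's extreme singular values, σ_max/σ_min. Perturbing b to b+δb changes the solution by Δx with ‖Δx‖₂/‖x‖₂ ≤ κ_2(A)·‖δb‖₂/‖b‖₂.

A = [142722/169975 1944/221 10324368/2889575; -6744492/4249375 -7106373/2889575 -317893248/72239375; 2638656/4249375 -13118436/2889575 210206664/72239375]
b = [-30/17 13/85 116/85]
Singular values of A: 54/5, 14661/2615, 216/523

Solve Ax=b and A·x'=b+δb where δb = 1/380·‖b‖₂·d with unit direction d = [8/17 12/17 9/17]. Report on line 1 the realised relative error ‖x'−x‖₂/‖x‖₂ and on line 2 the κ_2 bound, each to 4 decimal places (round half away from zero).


0.0554
0.0688

from the listed singular values, σ₁ = 54/5, σ_n = 216/523
condition number: (54/5) ÷ (216/523) = 26.1500
perturbation bound = 26.1500·1/380 = 0.0688
solve Ax = b  →  x = [0.0262 -0.2395 0.0897]
‖b‖₂ = 2.2361 and ‖x‖₂ = 0.2571
Δx = A⁻¹·δb where δb = 1/380·2.2361·d; ‖Δx‖ = 0.0142
realised ‖Δx‖/‖x‖ = 0.0554
so the bound overstates the realised error by a factor of ≈ 1.2418 (computed from the unrounded values)


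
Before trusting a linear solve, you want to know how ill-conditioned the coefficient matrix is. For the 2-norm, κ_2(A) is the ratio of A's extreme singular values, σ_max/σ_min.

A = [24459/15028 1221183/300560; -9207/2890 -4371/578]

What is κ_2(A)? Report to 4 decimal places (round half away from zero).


136.0000

form AᵀA = [250033941/19536400 95977953/3125824; 95977953/3125824 23036170401/312582400] with trace 159980553/1849600 and determinant 74805201/184960000
eigenvalues of AᵀA: λ = (tr ± √(tr²−4·det))/2 = 8649/100, 8649/1849600
σ_max=√(8649/100)=(93/10), σ_min=√(8649/1849600)=(93/1360) → κ = 136.0000


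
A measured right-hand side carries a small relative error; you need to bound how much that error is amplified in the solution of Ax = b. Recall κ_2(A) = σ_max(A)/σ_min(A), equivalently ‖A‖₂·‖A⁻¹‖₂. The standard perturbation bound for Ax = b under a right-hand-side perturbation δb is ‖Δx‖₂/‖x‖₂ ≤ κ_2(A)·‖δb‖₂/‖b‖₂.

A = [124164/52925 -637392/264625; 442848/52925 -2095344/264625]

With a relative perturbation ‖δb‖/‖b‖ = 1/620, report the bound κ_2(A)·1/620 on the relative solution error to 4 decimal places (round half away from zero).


0.1472

form AᵀA = [338449680/4481689 -1611296064/22408445; -1611296064/22408445 7674776064/112042225] with trace 19186704/133225 and determinant 331776/133225
λ_max, λ_min = (19186704/133225 ± √367952806953216/17748900625)/2 = 144, 2304/133225
κ = σ_max/σ_min = 12/(48/365) = 91.2500
perturbation bound = 91.2500·1/620 = 0.1472


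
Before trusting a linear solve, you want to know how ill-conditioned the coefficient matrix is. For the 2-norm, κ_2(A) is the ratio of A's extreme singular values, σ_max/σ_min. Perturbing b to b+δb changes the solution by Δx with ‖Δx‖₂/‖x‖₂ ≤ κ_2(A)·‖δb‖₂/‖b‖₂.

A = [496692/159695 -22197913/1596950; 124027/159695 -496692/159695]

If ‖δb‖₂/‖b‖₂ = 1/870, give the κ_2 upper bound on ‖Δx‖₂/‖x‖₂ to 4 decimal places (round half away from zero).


form AᵀA = [155910553/15171025 -3462688278/75855125; -3462688278/75855125 307803471649/1517102500] with trace 192382229/902500 and determinant 28398241/22562500
char-poly roots: 5329/25 and 5329/902500
so κ_2 = √((5329/25) / (5329/902500)) = 190.0000
κ_2(A)·‖δb‖/‖b‖ = 0.2184

0.2184


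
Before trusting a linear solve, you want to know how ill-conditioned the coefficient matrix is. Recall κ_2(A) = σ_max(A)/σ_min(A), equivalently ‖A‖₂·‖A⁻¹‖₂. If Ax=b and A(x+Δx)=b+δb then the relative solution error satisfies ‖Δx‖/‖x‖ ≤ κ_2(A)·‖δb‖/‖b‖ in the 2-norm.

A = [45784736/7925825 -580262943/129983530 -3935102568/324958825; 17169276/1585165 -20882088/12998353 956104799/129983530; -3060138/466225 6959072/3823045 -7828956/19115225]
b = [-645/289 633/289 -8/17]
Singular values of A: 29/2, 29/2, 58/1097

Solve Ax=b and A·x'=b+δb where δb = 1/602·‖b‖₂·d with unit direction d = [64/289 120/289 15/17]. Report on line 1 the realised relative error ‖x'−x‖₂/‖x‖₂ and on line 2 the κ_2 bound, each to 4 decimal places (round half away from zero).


largest singular value 29/2, smallest 58/1097
κ = σ_max/σ_min = (29/2)/(58/1097) = 274.2500
bound on ‖Δx‖/‖x‖: κ·ε = 274.2500·1/602 = 0.4556
solve Ax = b  →  x = [0.0662 0.0266 0.2061]
2-norm of b is 3.1623; of x, 0.2181
Δx = A⁻¹·δb where δb = 1/602·3.1623·d; ‖Δx‖ = 0.0994
relative error = 0.4556
tightness: 0.4556 against a bound of 0.4556; the bound is attained (ratio 1)

0.4556
0.4556


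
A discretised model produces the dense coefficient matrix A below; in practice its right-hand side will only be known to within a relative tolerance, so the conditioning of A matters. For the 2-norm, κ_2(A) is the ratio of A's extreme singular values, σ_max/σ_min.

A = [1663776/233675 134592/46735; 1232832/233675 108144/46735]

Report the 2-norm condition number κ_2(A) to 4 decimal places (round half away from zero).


M = AᵀA = [171521012736/2184160225 14290172928/436832045; 14290172928/436832045 1192405248/87366409]. tr(M)=1191308544/12924025, det(M)=21233664/12924025
solving λ² − 1191308544/12924025·λ + 21233664/12924025 = 0 gives λ = 2304/25, 9216/516961
κ_2(A) = √(λ_max/λ_min) = √((2304/25) / (9216/516961)) = 71.9000

71.9000
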